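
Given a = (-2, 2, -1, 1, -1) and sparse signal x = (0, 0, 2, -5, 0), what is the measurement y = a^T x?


Non-zero terms: ['-1*2', '1*-5']
Products: [-2, -5]
y = sum = -7.

-7


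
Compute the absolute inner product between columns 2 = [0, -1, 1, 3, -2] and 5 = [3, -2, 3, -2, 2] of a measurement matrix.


Inner product: 0*3 + -1*-2 + 1*3 + 3*-2 + -2*2
Products: [0, 2, 3, -6, -4]
Sum = -5.
|dot| = 5.

5


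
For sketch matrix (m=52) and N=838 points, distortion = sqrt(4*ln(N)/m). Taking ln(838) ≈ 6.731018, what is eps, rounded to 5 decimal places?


ln(838) ≈ 6.731018.
4*ln(N)/m ≈ 4*6.731018/52 ≈ 0.51777062.
eps = sqrt(0.51777062) ≈ 0.7195628 ≈ 0.71956.

0.71956


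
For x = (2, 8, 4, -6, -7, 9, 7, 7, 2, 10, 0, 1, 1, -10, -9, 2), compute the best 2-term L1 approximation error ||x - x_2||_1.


Sorted |x_i| descending: [10, 10, 9, 9, 8, 7, 7, 7, 6, 4, 2, 2, 2, 1, 1, 0]
Keep top 2: [10, 10]
Tail entries: [9, 9, 8, 7, 7, 7, 6, 4, 2, 2, 2, 1, 1, 0]
L1 error = sum of tail = 65.

65


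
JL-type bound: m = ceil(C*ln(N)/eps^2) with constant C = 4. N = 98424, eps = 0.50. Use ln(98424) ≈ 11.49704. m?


ln(98424) ≈ 11.49704.
eps^2 = 0.50^2 = 0.25.
C*ln(N)/eps^2 ≈ 4*11.49704/0.25 ≈ 183.9526.
m = ceil(183.9526) = 184.

184


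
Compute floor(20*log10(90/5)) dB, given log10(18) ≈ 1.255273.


||x||/||e|| = 90/5 = 18.
log10(18) ≈ 1.255273.
20*log10(||x||/||e||) ≈ 20*1.255273 = 25.10546.
floor(25.10546) = 25.

25


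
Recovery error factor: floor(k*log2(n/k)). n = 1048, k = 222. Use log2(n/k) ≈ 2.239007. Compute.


log2(n/k) = log2(1048/222) ≈ 2.239007.
k*log2(n/k) ≈ 222*2.239007 = 497.059554.
floor(497.059554) = 497.

497


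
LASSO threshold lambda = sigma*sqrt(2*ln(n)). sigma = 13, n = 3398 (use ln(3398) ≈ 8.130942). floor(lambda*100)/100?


ln(3398) ≈ 8.130942.
2*ln(n) ≈ 16.261884.
sqrt(2*ln(n)) ≈ sqrt(16.261884) ≈ 4.032603.
lambda ≈ 13*4.032603 = 52.423839.
floor(lambda*100)/100 = 52.42.

52.42


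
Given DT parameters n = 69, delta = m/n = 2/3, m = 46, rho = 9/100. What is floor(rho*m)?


m = 2/3*69 = 46.
rho = 9/100.
rho*m = 9/100*46 = 4.14.
k = floor(4.14) = 4.

4


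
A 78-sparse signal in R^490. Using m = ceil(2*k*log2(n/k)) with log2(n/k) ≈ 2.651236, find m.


log2(n/k) = log2(490/78) ≈ 2.651236.
2*k*log2(n/k) ≈ 2*78*2.651236 = 413.592816.
m = ceil(413.592816) = 414.

414


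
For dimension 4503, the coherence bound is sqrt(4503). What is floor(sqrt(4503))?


67^2 = 4489 <= 4503 < 4624 = 68^2, so 67 <= sqrt(4503) < 68.
floor(sqrt(4503)) = 67.

67


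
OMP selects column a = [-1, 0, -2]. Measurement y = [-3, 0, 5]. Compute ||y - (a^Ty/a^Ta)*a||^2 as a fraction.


a^T a = 5.
a^T y = -7.
coeff = -7/5 = -7/5.
||r||^2 = 121/5.

121/5


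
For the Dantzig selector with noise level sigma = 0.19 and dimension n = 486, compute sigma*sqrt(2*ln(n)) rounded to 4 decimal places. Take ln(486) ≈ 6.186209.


ln(486) ≈ 6.186209.
2*ln(n) ≈ 12.372418.
sqrt(2*ln(n)) ≈ sqrt(12.372418) ≈ 3.517445.
threshold ≈ 0.19*3.517445 = 0.66831455 ≈ 0.6683.

0.6683


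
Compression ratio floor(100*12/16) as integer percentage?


100*m/n = 100*12/16 ≈ 75.0.
floor = 75.

75


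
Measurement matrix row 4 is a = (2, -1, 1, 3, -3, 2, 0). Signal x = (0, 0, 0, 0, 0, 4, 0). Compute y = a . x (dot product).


Non-zero terms: ['2*4']
Products: [8]
y = sum = 8.

8


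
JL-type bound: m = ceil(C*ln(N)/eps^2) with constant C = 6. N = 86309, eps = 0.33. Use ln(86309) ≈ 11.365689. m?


ln(86309) ≈ 11.365689.
eps^2 = 0.33^2 = 0.1089.
C*ln(N)/eps^2 ≈ 6*11.365689/0.1089 ≈ 626.2088.
m = ceil(626.2088) = 627.

627


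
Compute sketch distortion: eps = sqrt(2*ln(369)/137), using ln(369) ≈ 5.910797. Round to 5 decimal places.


ln(369) ≈ 5.910797.
2*ln(N)/m ≈ 2*5.910797/137 ≈ 0.08628901.
eps = sqrt(0.08628901) ≈ 0.2937499 ≈ 0.29375.

0.29375


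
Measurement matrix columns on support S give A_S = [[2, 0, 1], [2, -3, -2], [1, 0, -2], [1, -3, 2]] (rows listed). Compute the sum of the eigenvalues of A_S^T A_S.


Sum of eigenvalues of A_S^T A_S = trace(A_S^T A_S) = sum of squared column norms of A_S.
A_S^T A_S diagonal: [10, 18, 13].
trace = 10 + 18 + 13 = 41.

41


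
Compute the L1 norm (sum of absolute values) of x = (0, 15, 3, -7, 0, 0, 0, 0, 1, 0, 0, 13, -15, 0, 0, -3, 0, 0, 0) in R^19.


Non-zero entries: [(1, 15), (2, 3), (3, -7), (8, 1), (11, 13), (12, -15), (15, -3)]
Absolute values: [15, 3, 7, 1, 13, 15, 3]
||x||_1 = sum = 57.

57


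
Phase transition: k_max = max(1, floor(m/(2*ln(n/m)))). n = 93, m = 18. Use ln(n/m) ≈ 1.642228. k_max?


n/m = 93/18 = 31/6.
ln(n/m) ≈ 1.642228.
2*ln(n/m) ≈ 3.284456.
m/(2*ln(n/m)) ≈ 18/3.284456 ≈ 5.4804.
floor = 5.
k_max = max(1, 5) = 5.

5


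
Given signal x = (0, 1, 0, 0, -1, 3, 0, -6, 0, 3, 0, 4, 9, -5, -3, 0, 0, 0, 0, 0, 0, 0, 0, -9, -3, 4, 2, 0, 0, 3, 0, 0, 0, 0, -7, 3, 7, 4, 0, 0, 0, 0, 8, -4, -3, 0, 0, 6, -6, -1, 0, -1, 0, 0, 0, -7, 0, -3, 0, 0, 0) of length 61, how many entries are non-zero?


Non-zero positions: [1, 4, 5, 7, 9, 11, 12, 13, 14, 23, 24, 25, 26, 29, 34, 35, 36, 37, 42, 43, 44, 47, 48, 49, 51, 55, 57].
Sparsity = 27.

27


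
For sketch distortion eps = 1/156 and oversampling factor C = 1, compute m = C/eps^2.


1/eps = 156.
(1/eps)^2 = 24336.
m = 1*24336 = 24336.

24336


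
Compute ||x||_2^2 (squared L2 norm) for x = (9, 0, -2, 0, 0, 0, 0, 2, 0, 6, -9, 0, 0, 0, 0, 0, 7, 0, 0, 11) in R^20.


Non-zero entries: [(0, 9), (2, -2), (7, 2), (9, 6), (10, -9), (16, 7), (19, 11)]
Squares: [81, 4, 4, 36, 81, 49, 121]
||x||_2^2 = sum = 376.

376


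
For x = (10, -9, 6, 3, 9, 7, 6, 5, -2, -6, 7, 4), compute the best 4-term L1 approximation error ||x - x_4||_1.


Sorted |x_i| descending: [10, 9, 9, 7, 7, 6, 6, 6, 5, 4, 3, 2]
Keep top 4: [10, 9, 9, 7]
Tail entries: [7, 6, 6, 6, 5, 4, 3, 2]
L1 error = sum of tail = 39.

39


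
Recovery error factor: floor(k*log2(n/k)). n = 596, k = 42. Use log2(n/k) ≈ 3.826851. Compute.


log2(n/k) = log2(596/42) ≈ 3.826851.
k*log2(n/k) ≈ 42*3.826851 = 160.727742.
floor(160.727742) = 160.

160


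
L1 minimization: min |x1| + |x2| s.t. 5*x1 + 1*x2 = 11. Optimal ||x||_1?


Axis intercepts:
  x1 = 11/5, x2 = 0: L1 = 11/5
  x1 = 0, x2 = 11: L1 = 11
x* = (11/5, 0)
||x*||_1 = 11/5.

11/5


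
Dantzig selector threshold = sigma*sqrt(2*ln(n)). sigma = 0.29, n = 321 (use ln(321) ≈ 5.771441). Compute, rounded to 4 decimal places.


ln(321) ≈ 5.771441.
2*ln(n) ≈ 11.542882.
sqrt(2*ln(n)) ≈ sqrt(11.542882) ≈ 3.397482.
threshold ≈ 0.29*3.397482 = 0.98526978 ≈ 0.9853.

0.9853


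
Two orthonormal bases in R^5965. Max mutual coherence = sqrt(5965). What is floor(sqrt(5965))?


77^2 = 5929 <= 5965 < 6084 = 78^2, so 77 <= sqrt(5965) < 78.
floor(sqrt(5965)) = 77.

77


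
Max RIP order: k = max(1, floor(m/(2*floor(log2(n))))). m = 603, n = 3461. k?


floor(log2(3461)) = 11.
2*11 = 22.
m/(2*floor(log2(n))) = 603/22 ≈ 27.4091.
floor = 27.
k = max(1, 27) = 27.

27


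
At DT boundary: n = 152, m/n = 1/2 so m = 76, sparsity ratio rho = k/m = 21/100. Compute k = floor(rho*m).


m = 1/2*152 = 76.
rho = 21/100.
rho*m = 21/100*76 = 15.96.
k = floor(15.96) = 15.

15


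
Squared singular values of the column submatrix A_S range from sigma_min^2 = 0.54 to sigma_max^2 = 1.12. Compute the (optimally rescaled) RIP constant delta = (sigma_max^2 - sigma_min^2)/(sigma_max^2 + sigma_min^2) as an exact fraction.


lambda_max - lambda_min = 1.12 - 0.54 = 0.58.
lambda_max + lambda_min = 1.12 + 0.54 = 1.66.
delta = 0.58/1.66 = 58/166 = 29/83.

29/83


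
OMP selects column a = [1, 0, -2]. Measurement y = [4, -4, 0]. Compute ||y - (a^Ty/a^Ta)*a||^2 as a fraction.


a^T a = 5.
a^T y = 4.
coeff = 4/5 = 4/5.
||r||^2 = 144/5.

144/5


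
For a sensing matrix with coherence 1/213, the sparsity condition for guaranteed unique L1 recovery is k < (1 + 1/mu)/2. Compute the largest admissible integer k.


1/mu = 213.
1 + 1/mu = 214.
(1 + 1/mu)/2 = 107 is an integer and the inequality is strict, so k_max = 107 - 1 = 106.

106


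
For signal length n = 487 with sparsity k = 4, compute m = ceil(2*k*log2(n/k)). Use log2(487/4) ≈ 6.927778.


log2(n/k) = log2(487/4) ≈ 6.927778.
2*k*log2(n/k) ≈ 2*4*6.927778 = 55.422224.
m = ceil(55.422224) = 56.

56


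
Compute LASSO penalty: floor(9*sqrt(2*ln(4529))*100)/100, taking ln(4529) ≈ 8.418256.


ln(4529) ≈ 8.418256.
2*ln(n) ≈ 16.836512.
sqrt(2*ln(n)) ≈ sqrt(16.836512) ≈ 4.103232.
lambda ≈ 9*4.103232 = 36.929088.
floor(lambda*100)/100 = 36.92.

36.92


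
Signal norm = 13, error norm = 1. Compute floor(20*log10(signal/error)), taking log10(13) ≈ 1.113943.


||x||/||e|| = 13/1 = 13.
log10(13) ≈ 1.113943.
20*log10(||x||/||e||) ≈ 20*1.113943 = 22.27886.
floor(22.27886) = 22.

22


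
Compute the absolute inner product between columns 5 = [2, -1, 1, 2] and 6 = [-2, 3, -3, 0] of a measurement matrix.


Inner product: 2*-2 + -1*3 + 1*-3 + 2*0
Products: [-4, -3, -3, 0]
Sum = -10.
|dot| = 10.

10


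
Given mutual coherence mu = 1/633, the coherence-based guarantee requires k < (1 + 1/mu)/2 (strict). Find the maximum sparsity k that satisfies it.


1/mu = 633.
1 + 1/mu = 634.
(1 + 1/mu)/2 = 317 is an integer and the inequality is strict, so k_max = 317 - 1 = 316.

316


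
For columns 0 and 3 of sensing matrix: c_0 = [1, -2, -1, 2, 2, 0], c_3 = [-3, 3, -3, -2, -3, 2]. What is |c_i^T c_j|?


Inner product: 1*-3 + -2*3 + -1*-3 + 2*-2 + 2*-3 + 0*2
Products: [-3, -6, 3, -4, -6, 0]
Sum = -16.
|dot| = 16.

16


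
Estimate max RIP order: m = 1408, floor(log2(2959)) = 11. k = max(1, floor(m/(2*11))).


floor(log2(2959)) = 11.
2*11 = 22.
m/(2*floor(log2(n))) = 1408/22 ≈ 64.0.
floor = 64.
k = max(1, 64) = 64.

64


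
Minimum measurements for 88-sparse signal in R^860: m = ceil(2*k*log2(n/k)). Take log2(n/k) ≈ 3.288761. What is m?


log2(n/k) = log2(860/88) ≈ 3.288761.
2*k*log2(n/k) ≈ 2*88*3.288761 = 578.821936.
m = ceil(578.821936) = 579.

579


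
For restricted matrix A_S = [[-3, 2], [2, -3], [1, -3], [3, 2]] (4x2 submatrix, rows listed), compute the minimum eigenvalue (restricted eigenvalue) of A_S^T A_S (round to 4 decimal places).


A_S^T A_S = [[23, -9], [-9, 26]].
trace = 49.
det = 517.
disc = trace^2 - 4*det = 2401 - 4*517 = 333.
sqrt(333) ≈ 18.248288.
lam_min = (49 - sqrt(333))/2 ≈ (49 - 18.248288)/2 = 15.375856 ≈ 15.3759.

15.3759


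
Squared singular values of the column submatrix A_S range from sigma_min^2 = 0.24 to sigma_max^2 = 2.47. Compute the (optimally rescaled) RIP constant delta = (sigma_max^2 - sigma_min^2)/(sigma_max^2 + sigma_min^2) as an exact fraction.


lambda_max - lambda_min = 2.47 - 0.24 = 2.23.
lambda_max + lambda_min = 2.47 + 0.24 = 2.71.
delta = 2.23/2.71 = 223/271.

223/271


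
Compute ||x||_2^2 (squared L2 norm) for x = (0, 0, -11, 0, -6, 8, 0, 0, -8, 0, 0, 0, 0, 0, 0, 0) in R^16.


Non-zero entries: [(2, -11), (4, -6), (5, 8), (8, -8)]
Squares: [121, 36, 64, 64]
||x||_2^2 = sum = 285.

285


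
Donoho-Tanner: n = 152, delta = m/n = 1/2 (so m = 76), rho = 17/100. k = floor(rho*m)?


m = 1/2*152 = 76.
rho = 17/100.
rho*m = 17/100*76 = 12.92.
k = floor(12.92) = 12.

12


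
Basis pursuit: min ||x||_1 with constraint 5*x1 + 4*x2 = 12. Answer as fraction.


Axis intercepts:
  x1 = 12/5, x2 = 0: L1 = 12/5
  x1 = 0, x2 = 3: L1 = 3
x* = (12/5, 0)
||x*||_1 = 12/5.

12/5


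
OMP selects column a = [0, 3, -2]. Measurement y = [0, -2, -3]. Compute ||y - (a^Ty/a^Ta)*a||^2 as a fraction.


a^T a = 13.
a^T y = 0.
coeff = 0/13 = 0.
||r||^2 = 13.

13


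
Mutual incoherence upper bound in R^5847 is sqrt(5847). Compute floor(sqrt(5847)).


76^2 = 5776 <= 5847 < 5929 = 77^2, so 76 <= sqrt(5847) < 77.
floor(sqrt(5847)) = 76.

76


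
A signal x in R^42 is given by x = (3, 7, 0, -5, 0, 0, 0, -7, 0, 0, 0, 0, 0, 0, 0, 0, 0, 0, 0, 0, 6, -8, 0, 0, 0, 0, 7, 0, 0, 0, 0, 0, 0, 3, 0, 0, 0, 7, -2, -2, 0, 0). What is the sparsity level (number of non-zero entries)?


Non-zero positions: [0, 1, 3, 7, 20, 21, 26, 33, 37, 38, 39].
Sparsity = 11.

11


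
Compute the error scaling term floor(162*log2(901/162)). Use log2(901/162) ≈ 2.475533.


log2(n/k) = log2(901/162) ≈ 2.475533.
k*log2(n/k) ≈ 162*2.475533 = 401.036346.
floor(401.036346) = 401.

401


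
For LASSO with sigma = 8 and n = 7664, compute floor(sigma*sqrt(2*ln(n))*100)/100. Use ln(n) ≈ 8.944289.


ln(7664) ≈ 8.944289.
2*ln(n) ≈ 17.888578.
sqrt(2*ln(n)) ≈ sqrt(17.888578) ≈ 4.229489.
lambda ≈ 8*4.229489 = 33.835912.
floor(lambda*100)/100 = 33.83.

33.83


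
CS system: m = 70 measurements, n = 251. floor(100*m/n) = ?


100*m/n = 100*70/251 ≈ 27.8884.
floor = 27.

27


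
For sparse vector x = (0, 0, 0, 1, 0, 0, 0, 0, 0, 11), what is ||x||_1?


Non-zero entries: [(3, 1), (9, 11)]
Absolute values: [1, 11]
||x||_1 = sum = 12.

12


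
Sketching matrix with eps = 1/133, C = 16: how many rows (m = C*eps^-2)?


1/eps = 133.
(1/eps)^2 = 17689.
m = 16*17689 = 283024.

283024


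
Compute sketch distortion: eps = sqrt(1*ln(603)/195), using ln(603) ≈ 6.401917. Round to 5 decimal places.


ln(603) ≈ 6.401917.
1*ln(N)/m ≈ 1*6.401917/195 ≈ 0.03283034.
eps = sqrt(0.03283034) ≈ 0.1811914 ≈ 0.18119.

0.18119


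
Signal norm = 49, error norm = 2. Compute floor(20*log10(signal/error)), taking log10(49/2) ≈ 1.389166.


||x||/||e|| = 49/2.
log10(49/2) ≈ 1.389166.
20*log10(||x||/||e||) ≈ 20*1.389166 = 27.78332.
floor(27.78332) = 27.

27


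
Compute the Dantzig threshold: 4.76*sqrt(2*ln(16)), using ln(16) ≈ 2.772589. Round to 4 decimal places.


ln(16) ≈ 2.772589.
2*ln(n) ≈ 5.545178.
sqrt(2*ln(n)) ≈ sqrt(5.545178) ≈ 2.35482.
threshold ≈ 4.76*2.35482 = 11.2089432 ≈ 11.2089.

11.2089


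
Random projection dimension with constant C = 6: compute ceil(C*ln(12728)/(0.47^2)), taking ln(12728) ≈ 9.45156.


ln(12728) ≈ 9.45156.
eps^2 = 0.47^2 = 0.2209.
C*ln(N)/eps^2 ≈ 6*9.45156/0.2209 ≈ 256.7196.
m = ceil(256.7196) = 257.

257


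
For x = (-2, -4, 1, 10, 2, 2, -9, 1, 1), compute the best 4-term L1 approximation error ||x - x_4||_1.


Sorted |x_i| descending: [10, 9, 4, 2, 2, 2, 1, 1, 1]
Keep top 4: [10, 9, 4, 2]
Tail entries: [2, 2, 1, 1, 1]
L1 error = sum of tail = 7.

7


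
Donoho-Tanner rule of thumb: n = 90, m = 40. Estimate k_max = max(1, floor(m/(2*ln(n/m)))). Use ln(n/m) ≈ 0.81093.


n/m = 90/40 = 9/4.
ln(n/m) ≈ 0.81093.
2*ln(n/m) ≈ 1.62186.
m/(2*ln(n/m)) ≈ 40/1.62186 ≈ 24.663.
floor = 24.
k_max = max(1, 24) = 24.

24


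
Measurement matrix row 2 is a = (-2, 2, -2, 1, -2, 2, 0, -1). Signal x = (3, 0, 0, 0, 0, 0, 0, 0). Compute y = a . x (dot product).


Non-zero terms: ['-2*3']
Products: [-6]
y = sum = -6.

-6


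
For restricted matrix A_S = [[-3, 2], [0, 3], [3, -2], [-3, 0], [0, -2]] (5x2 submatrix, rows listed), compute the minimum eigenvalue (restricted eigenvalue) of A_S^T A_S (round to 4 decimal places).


A_S^T A_S = [[27, -12], [-12, 21]].
trace = 48.
det = 423.
disc = trace^2 - 4*det = 2304 - 4*423 = 612.
sqrt(612) ≈ 24.738634.
lam_min = (48 - sqrt(612))/2 ≈ (48 - 24.738634)/2 = 11.630683 ≈ 11.6307.

11.6307


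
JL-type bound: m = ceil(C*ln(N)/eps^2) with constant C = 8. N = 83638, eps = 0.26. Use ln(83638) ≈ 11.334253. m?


ln(83638) ≈ 11.334253.
eps^2 = 0.26^2 = 0.0676.
C*ln(N)/eps^2 ≈ 8*11.334253/0.0676 ≈ 1341.3317.
m = ceil(1341.3317) = 1342.

1342


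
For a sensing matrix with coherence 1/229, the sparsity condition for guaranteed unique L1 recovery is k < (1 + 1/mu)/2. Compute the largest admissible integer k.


1/mu = 229.
1 + 1/mu = 230.
(1 + 1/mu)/2 = 115 is an integer and the inequality is strict, so k_max = 115 - 1 = 114.

114


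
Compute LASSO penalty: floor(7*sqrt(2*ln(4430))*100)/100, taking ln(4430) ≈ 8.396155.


ln(4430) ≈ 8.396155.
2*ln(n) ≈ 16.79231.
sqrt(2*ln(n)) ≈ sqrt(16.79231) ≈ 4.097842.
lambda ≈ 7*4.097842 = 28.684894.
floor(lambda*100)/100 = 28.68.

28.68


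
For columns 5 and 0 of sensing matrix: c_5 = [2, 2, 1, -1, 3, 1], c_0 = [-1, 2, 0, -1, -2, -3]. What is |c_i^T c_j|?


Inner product: 2*-1 + 2*2 + 1*0 + -1*-1 + 3*-2 + 1*-3
Products: [-2, 4, 0, 1, -6, -3]
Sum = -6.
|dot| = 6.

6


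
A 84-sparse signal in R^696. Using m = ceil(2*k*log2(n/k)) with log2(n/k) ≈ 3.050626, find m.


log2(n/k) = log2(696/84) ≈ 3.050626.
2*k*log2(n/k) ≈ 2*84*3.050626 = 512.505168.
m = ceil(512.505168) = 513.

513


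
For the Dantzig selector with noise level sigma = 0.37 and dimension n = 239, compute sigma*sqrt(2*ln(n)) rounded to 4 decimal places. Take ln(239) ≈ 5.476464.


ln(239) ≈ 5.476464.
2*ln(n) ≈ 10.952928.
sqrt(2*ln(n)) ≈ sqrt(10.952928) ≈ 3.309521.
threshold ≈ 0.37*3.309521 = 1.22452277 ≈ 1.2245.

1.2245


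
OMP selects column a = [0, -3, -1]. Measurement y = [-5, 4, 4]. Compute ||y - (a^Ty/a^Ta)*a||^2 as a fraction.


a^T a = 10.
a^T y = -16.
coeff = -16/10 = -8/5.
||r||^2 = 157/5.

157/5


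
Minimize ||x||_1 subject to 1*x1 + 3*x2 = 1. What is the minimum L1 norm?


Axis intercepts:
  x1 = 1, x2 = 0: L1 = 1
  x1 = 0, x2 = 1/3: L1 = 1/3
x* = (0, 1/3)
||x*||_1 = 1/3.

1/3


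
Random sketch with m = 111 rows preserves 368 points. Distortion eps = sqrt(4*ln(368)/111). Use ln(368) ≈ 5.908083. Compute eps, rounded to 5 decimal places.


ln(368) ≈ 5.908083.
4*ln(N)/m ≈ 4*5.908083/111 ≈ 0.21290389.
eps = sqrt(0.21290389) ≈ 0.4614151 ≈ 0.46142.

0.46142


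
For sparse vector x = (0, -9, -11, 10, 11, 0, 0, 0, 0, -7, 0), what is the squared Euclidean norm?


Non-zero entries: [(1, -9), (2, -11), (3, 10), (4, 11), (9, -7)]
Squares: [81, 121, 100, 121, 49]
||x||_2^2 = sum = 472.

472


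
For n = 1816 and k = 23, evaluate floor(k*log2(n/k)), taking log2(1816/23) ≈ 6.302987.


log2(n/k) = log2(1816/23) ≈ 6.302987.
k*log2(n/k) ≈ 23*6.302987 = 144.968701.
floor(144.968701) = 144.

144


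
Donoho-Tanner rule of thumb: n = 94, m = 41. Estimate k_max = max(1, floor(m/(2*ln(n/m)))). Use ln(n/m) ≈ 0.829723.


n/m = 94/41.
ln(n/m) ≈ 0.829723.
2*ln(n/m) ≈ 1.659446.
m/(2*ln(n/m)) ≈ 41/1.659446 ≈ 24.707.
floor = 24.
k_max = max(1, 24) = 24.

24


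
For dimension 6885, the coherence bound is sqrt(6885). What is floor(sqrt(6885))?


82^2 = 6724 <= 6885 < 6889 = 83^2, so 82 <= sqrt(6885) < 83.
floor(sqrt(6885)) = 82.

82


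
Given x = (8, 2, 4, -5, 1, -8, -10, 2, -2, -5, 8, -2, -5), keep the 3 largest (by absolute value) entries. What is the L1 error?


Sorted |x_i| descending: [10, 8, 8, 8, 5, 5, 5, 4, 2, 2, 2, 2, 1]
Keep top 3: [10, 8, 8]
Tail entries: [8, 5, 5, 5, 4, 2, 2, 2, 2, 1]
L1 error = sum of tail = 36.

36


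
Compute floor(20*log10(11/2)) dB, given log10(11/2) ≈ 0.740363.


||x||/||e|| = 11/2.
log10(11/2) ≈ 0.740363.
20*log10(||x||/||e||) ≈ 20*0.740363 = 14.80726.
floor(14.80726) = 14.

14


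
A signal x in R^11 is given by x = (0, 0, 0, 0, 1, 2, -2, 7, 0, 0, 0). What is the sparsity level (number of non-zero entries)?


Non-zero positions: [4, 5, 6, 7].
Sparsity = 4.

4


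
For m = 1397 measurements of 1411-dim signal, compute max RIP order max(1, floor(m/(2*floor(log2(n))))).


floor(log2(1411)) = 10.
2*10 = 20.
m/(2*floor(log2(n))) = 1397/20 ≈ 69.85.
floor = 69.
k = max(1, 69) = 69.

69


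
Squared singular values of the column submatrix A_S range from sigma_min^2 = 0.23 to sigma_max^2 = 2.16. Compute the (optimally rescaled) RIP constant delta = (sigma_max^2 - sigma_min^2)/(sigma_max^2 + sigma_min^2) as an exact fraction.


lambda_max - lambda_min = 2.16 - 0.23 = 1.93.
lambda_max + lambda_min = 2.16 + 0.23 = 2.39.
delta = 1.93/2.39 = 193/239.

193/239


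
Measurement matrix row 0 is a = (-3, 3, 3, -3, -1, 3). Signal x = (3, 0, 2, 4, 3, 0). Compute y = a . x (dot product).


Non-zero terms: ['-3*3', '3*2', '-3*4', '-1*3']
Products: [-9, 6, -12, -3]
y = sum = -18.

-18


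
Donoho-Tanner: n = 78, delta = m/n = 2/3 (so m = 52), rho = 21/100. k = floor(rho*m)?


m = 2/3*78 = 52.
rho = 21/100.
rho*m = 21/100*52 = 10.92.
k = floor(10.92) = 10.

10


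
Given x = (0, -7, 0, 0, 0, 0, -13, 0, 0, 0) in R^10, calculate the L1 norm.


Non-zero entries: [(1, -7), (6, -13)]
Absolute values: [7, 13]
||x||_1 = sum = 20.

20


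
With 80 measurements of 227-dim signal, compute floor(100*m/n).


100*m/n = 100*80/227 ≈ 35.2423.
floor = 35.

35


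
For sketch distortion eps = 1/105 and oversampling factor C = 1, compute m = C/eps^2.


1/eps = 105.
(1/eps)^2 = 11025.
m = 1*11025 = 11025.

11025


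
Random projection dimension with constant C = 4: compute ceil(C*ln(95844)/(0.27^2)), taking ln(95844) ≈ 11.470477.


ln(95844) ≈ 11.470477.
eps^2 = 0.27^2 = 0.0729.
C*ln(N)/eps^2 ≈ 4*11.470477/0.0729 ≈ 629.3815.
m = ceil(629.3815) = 630.

630


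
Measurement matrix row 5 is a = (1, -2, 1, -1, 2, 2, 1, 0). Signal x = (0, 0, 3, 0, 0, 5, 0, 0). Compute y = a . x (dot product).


Non-zero terms: ['1*3', '2*5']
Products: [3, 10]
y = sum = 13.

13


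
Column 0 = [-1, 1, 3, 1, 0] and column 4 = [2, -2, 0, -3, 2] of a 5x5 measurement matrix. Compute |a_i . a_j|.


Inner product: -1*2 + 1*-2 + 3*0 + 1*-3 + 0*2
Products: [-2, -2, 0, -3, 0]
Sum = -7.
|dot| = 7.

7


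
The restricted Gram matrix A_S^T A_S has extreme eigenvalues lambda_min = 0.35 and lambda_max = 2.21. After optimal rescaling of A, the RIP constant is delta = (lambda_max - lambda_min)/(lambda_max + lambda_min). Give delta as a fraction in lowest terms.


lambda_max - lambda_min = 2.21 - 0.35 = 1.86.
lambda_max + lambda_min = 2.21 + 0.35 = 2.56.
delta = 1.86/2.56 = 186/256 = 93/128.

93/128


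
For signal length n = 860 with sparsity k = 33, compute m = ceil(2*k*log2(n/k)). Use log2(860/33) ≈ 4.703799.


log2(n/k) = log2(860/33) ≈ 4.703799.
2*k*log2(n/k) ≈ 2*33*4.703799 = 310.450734.
m = ceil(310.450734) = 311.

311


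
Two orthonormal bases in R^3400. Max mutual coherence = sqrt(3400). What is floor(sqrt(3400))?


58^2 = 3364 <= 3400 < 3481 = 59^2, so 58 <= sqrt(3400) < 59.
floor(sqrt(3400)) = 58.

58


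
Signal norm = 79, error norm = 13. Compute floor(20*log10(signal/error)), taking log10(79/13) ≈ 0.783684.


||x||/||e|| = 79/13.
log10(79/13) ≈ 0.783684.
20*log10(||x||/||e||) ≈ 20*0.783684 = 15.67368.
floor(15.67368) = 15.

15


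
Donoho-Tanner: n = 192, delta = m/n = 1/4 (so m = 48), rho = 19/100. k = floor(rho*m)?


m = 1/4*192 = 48.
rho = 19/100.
rho*m = 19/100*48 = 9.12.
k = floor(9.12) = 9.

9


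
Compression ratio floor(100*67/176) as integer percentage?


100*m/n = 100*67/176 ≈ 38.0682.
floor = 38.

38


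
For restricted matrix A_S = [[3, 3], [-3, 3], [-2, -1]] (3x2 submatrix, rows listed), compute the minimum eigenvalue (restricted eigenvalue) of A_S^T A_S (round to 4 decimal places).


A_S^T A_S = [[22, 2], [2, 19]].
trace = 41.
det = 414.
disc = trace^2 - 4*det = 1681 - 4*414 = 25.
sqrt(25) = 5.
lam_min = (41 - 5)/2 = 18 = 18.0000.

18.0000


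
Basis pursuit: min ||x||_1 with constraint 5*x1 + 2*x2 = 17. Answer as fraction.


Axis intercepts:
  x1 = 17/5, x2 = 0: L1 = 17/5
  x1 = 0, x2 = 17/2: L1 = 17/2
x* = (17/5, 0)
||x*||_1 = 17/5.

17/5


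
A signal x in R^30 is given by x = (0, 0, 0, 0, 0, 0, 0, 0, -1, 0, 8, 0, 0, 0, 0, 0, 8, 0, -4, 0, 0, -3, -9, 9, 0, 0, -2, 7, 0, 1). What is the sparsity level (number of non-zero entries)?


Non-zero positions: [8, 10, 16, 18, 21, 22, 23, 26, 27, 29].
Sparsity = 10.

10


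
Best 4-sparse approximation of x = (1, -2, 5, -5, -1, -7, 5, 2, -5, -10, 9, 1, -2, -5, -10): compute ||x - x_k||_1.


Sorted |x_i| descending: [10, 10, 9, 7, 5, 5, 5, 5, 5, 2, 2, 2, 1, 1, 1]
Keep top 4: [10, 10, 9, 7]
Tail entries: [5, 5, 5, 5, 5, 2, 2, 2, 1, 1, 1]
L1 error = sum of tail = 34.

34


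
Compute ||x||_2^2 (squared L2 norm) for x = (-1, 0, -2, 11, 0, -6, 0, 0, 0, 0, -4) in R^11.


Non-zero entries: [(0, -1), (2, -2), (3, 11), (5, -6), (10, -4)]
Squares: [1, 4, 121, 36, 16]
||x||_2^2 = sum = 178.

178


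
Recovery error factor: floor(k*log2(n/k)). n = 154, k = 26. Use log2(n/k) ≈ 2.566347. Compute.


log2(n/k) = log2(154/26) ≈ 2.566347.
k*log2(n/k) ≈ 26*2.566347 = 66.725022.
floor(66.725022) = 66.

66


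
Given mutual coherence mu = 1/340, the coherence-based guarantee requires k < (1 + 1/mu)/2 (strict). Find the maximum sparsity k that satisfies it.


1/mu = 340.
1 + 1/mu = 341.
(1 + 1/mu)/2 = 170.5 is not an integer, so k_max = floor(170.5) = 170.

170


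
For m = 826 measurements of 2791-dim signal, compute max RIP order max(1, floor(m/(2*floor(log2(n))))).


floor(log2(2791)) = 11.
2*11 = 22.
m/(2*floor(log2(n))) = 826/22 ≈ 37.5455.
floor = 37.
k = max(1, 37) = 37.

37


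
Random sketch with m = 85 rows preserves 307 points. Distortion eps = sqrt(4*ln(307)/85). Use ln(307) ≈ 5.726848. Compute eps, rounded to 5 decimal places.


ln(307) ≈ 5.726848.
4*ln(N)/m ≈ 4*5.726848/85 ≈ 0.26949873.
eps = sqrt(0.26949873) ≈ 0.5191327 ≈ 0.51913.

0.51913


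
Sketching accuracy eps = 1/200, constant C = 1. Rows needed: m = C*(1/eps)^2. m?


1/eps = 200.
(1/eps)^2 = 40000.
m = 1*40000 = 40000.

40000


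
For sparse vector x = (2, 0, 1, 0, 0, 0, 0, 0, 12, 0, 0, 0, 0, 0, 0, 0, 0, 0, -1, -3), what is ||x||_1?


Non-zero entries: [(0, 2), (2, 1), (8, 12), (18, -1), (19, -3)]
Absolute values: [2, 1, 12, 1, 3]
||x||_1 = sum = 19.

19


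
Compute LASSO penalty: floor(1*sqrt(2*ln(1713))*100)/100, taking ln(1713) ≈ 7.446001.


ln(1713) ≈ 7.446001.
2*ln(n) ≈ 14.892002.
sqrt(2*ln(n)) ≈ sqrt(14.892002) ≈ 3.859016.
lambda ≈ 1*3.859016 = 3.859016.
floor(lambda*100)/100 = 3.85.

3.85


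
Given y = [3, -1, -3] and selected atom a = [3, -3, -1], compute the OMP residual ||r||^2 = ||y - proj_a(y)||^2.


a^T a = 19.
a^T y = 15.
coeff = 15/19 = 15/19.
||r||^2 = 136/19.

136/19


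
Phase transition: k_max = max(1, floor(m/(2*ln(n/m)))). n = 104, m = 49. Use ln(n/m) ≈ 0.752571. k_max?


n/m = 104/49.
ln(n/m) ≈ 0.752571.
2*ln(n/m) ≈ 1.505142.
m/(2*ln(n/m)) ≈ 49/1.505142 ≈ 32.5551.
floor = 32.
k_max = max(1, 32) = 32.

32


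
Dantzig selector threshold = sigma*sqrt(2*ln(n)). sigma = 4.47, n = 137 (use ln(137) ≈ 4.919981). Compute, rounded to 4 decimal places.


ln(137) ≈ 4.919981.
2*ln(n) ≈ 9.839962.
sqrt(2*ln(n)) ≈ sqrt(9.839962) ≈ 3.136871.
threshold ≈ 4.47*3.136871 = 14.02181337 ≈ 14.0218.

14.0218


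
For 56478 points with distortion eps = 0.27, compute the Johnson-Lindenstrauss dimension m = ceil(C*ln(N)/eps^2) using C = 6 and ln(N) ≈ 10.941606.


ln(56478) ≈ 10.941606.
eps^2 = 0.27^2 = 0.0729.
C*ln(N)/eps^2 ≈ 6*10.941606/0.0729 ≈ 900.5437.
m = ceil(900.5437) = 901.

901


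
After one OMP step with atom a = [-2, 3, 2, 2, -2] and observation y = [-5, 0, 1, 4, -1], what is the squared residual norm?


a^T a = 25.
a^T y = 22.
coeff = 22/25 = 22/25.
||r||^2 = 591/25.

591/25


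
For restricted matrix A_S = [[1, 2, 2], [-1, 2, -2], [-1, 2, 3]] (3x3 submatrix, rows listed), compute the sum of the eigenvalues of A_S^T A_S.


Sum of eigenvalues of A_S^T A_S = trace(A_S^T A_S) = sum of squared column norms of A_S.
A_S^T A_S diagonal: [3, 12, 17].
trace = 3 + 12 + 17 = 32.

32


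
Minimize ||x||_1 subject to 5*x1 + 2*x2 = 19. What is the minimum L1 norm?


Axis intercepts:
  x1 = 19/5, x2 = 0: L1 = 19/5
  x1 = 0, x2 = 19/2: L1 = 19/2
x* = (19/5, 0)
||x*||_1 = 19/5.

19/5


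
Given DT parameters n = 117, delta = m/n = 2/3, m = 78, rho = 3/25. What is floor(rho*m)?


m = 2/3*117 = 78.
rho = 3/25.
rho*m = 3/25*78 = 9.36.
k = floor(9.36) = 9.

9


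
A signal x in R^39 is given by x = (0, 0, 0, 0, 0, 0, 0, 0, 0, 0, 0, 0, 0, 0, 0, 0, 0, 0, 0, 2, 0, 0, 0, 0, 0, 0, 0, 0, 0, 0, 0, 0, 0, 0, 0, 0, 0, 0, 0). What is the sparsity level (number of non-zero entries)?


Non-zero positions: [19].
Sparsity = 1.

1


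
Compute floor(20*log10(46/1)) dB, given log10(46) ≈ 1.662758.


||x||/||e|| = 46/1 = 46.
log10(46) ≈ 1.662758.
20*log10(||x||/||e||) ≈ 20*1.662758 = 33.25516.
floor(33.25516) = 33.

33


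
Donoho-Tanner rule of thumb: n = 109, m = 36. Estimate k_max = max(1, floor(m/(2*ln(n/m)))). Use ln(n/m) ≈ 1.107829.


n/m = 109/36.
ln(n/m) ≈ 1.107829.
2*ln(n/m) ≈ 2.215658.
m/(2*ln(n/m)) ≈ 36/2.215658 ≈ 16.248.
floor = 16.
k_max = max(1, 16) = 16.

16


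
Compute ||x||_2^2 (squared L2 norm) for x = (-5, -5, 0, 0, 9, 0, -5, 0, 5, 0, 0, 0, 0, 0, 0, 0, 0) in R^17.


Non-zero entries: [(0, -5), (1, -5), (4, 9), (6, -5), (8, 5)]
Squares: [25, 25, 81, 25, 25]
||x||_2^2 = sum = 181.

181


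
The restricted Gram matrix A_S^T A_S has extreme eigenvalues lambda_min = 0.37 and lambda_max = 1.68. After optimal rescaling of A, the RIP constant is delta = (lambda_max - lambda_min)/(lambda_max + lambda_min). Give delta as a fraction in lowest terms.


lambda_max - lambda_min = 1.68 - 0.37 = 1.31.
lambda_max + lambda_min = 1.68 + 0.37 = 2.05.
delta = 1.31/2.05 = 131/205.

131/205


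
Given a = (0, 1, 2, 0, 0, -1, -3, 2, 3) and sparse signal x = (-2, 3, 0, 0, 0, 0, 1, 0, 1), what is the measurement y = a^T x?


Non-zero terms: ['0*-2', '1*3', '-3*1', '3*1']
Products: [0, 3, -3, 3]
y = sum = 3.

3


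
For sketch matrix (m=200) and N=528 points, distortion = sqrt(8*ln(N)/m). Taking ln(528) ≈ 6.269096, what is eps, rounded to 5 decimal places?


ln(528) ≈ 6.269096.
8*ln(N)/m ≈ 8*6.269096/200 ≈ 0.25076384.
eps = sqrt(0.25076384) ≈ 0.5007633 ≈ 0.50076.

0.50076


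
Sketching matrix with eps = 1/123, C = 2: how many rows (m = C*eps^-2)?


1/eps = 123.
(1/eps)^2 = 15129.
m = 2*15129 = 30258.

30258


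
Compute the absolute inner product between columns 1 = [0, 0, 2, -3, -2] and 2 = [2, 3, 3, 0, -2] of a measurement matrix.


Inner product: 0*2 + 0*3 + 2*3 + -3*0 + -2*-2
Products: [0, 0, 6, 0, 4]
Sum = 10.
|dot| = 10.

10


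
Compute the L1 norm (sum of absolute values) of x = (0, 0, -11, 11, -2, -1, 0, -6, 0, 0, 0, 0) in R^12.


Non-zero entries: [(2, -11), (3, 11), (4, -2), (5, -1), (7, -6)]
Absolute values: [11, 11, 2, 1, 6]
||x||_1 = sum = 31.

31


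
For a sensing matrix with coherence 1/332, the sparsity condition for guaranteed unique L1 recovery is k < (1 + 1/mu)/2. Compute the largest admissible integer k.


1/mu = 332.
1 + 1/mu = 333.
(1 + 1/mu)/2 = 166.5 is not an integer, so k_max = floor(166.5) = 166.

166


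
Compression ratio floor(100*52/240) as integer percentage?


100*m/n = 100*52/240 ≈ 21.6667.
floor = 21.

21


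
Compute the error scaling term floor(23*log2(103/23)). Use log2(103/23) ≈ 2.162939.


log2(n/k) = log2(103/23) ≈ 2.162939.
k*log2(n/k) ≈ 23*2.162939 = 49.747597.
floor(49.747597) = 49.

49


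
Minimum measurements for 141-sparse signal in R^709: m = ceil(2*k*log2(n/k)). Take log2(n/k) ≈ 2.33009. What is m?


log2(n/k) = log2(709/141) ≈ 2.33009.
2*k*log2(n/k) ≈ 2*141*2.33009 = 657.08538.
m = ceil(657.08538) = 658.

658


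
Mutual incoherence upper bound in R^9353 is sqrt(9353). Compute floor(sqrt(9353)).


96^2 = 9216 <= 9353 < 9409 = 97^2, so 96 <= sqrt(9353) < 97.
floor(sqrt(9353)) = 96.

96


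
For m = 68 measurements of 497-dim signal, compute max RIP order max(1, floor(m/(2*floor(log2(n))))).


floor(log2(497)) = 8.
2*8 = 16.
m/(2*floor(log2(n))) = 68/16 ≈ 4.25.
floor = 4.
k = max(1, 4) = 4.

4


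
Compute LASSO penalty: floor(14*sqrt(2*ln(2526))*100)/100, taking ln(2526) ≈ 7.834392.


ln(2526) ≈ 7.834392.
2*ln(n) ≈ 15.668784.
sqrt(2*ln(n)) ≈ sqrt(15.668784) ≈ 3.958381.
lambda ≈ 14*3.958381 = 55.417334.
floor(lambda*100)/100 = 55.41.

55.41


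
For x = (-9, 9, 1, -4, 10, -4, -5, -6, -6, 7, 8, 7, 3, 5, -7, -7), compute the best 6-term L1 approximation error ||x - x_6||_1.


Sorted |x_i| descending: [10, 9, 9, 8, 7, 7, 7, 7, 6, 6, 5, 5, 4, 4, 3, 1]
Keep top 6: [10, 9, 9, 8, 7, 7]
Tail entries: [7, 7, 6, 6, 5, 5, 4, 4, 3, 1]
L1 error = sum of tail = 48.

48


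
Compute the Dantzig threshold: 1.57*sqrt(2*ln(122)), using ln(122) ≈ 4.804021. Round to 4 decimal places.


ln(122) ≈ 4.804021.
2*ln(n) ≈ 9.608042.
sqrt(2*ln(n)) ≈ sqrt(9.608042) ≈ 3.099684.
threshold ≈ 1.57*3.099684 = 4.86650388 ≈ 4.8665.

4.8665


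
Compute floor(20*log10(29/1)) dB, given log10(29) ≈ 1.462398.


||x||/||e|| = 29/1 = 29.
log10(29) ≈ 1.462398.
20*log10(||x||/||e||) ≈ 20*1.462398 = 29.24796.
floor(29.24796) = 29.

29


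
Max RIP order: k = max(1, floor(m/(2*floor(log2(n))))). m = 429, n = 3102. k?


floor(log2(3102)) = 11.
2*11 = 22.
m/(2*floor(log2(n))) = 429/22 ≈ 19.5.
floor = 19.
k = max(1, 19) = 19.

19


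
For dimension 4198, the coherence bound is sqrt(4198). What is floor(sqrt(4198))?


64^2 = 4096 <= 4198 < 4225 = 65^2, so 64 <= sqrt(4198) < 65.
floor(sqrt(4198)) = 64.

64


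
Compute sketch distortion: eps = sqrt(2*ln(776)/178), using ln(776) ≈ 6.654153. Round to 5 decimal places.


ln(776) ≈ 6.654153.
2*ln(N)/m ≈ 2*6.654153/178 ≈ 0.07476576.
eps = sqrt(0.07476576) ≈ 0.2734333 ≈ 0.27343.

0.27343


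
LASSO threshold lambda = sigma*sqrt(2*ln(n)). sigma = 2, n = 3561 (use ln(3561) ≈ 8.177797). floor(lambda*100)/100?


ln(3561) ≈ 8.177797.
2*ln(n) ≈ 16.355594.
sqrt(2*ln(n)) ≈ sqrt(16.355594) ≈ 4.044205.
lambda ≈ 2*4.044205 = 8.08841.
floor(lambda*100)/100 = 8.08.

8.08


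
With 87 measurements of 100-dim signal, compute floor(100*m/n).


100*m/n = 100*87/100 ≈ 87.0.
floor = 87.

87


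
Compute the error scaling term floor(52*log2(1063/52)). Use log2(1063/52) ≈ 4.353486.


log2(n/k) = log2(1063/52) ≈ 4.353486.
k*log2(n/k) ≈ 52*4.353486 = 226.381272.
floor(226.381272) = 226.

226


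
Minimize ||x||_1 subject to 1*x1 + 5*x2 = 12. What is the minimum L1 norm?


Axis intercepts:
  x1 = 12, x2 = 0: L1 = 12
  x1 = 0, x2 = 12/5: L1 = 12/5
x* = (0, 12/5)
||x*||_1 = 12/5.

12/5


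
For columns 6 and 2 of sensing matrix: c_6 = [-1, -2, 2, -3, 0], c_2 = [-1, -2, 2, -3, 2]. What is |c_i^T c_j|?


Inner product: -1*-1 + -2*-2 + 2*2 + -3*-3 + 0*2
Products: [1, 4, 4, 9, 0]
Sum = 18.
|dot| = 18.

18


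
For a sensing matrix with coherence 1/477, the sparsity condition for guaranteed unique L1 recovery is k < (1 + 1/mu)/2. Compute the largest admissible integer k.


1/mu = 477.
1 + 1/mu = 478.
(1 + 1/mu)/2 = 239 is an integer and the inequality is strict, so k_max = 239 - 1 = 238.

238


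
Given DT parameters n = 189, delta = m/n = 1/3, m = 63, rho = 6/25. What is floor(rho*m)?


m = 1/3*189 = 63.
rho = 6/25.
rho*m = 6/25*63 = 15.12.
k = floor(15.12) = 15.

15


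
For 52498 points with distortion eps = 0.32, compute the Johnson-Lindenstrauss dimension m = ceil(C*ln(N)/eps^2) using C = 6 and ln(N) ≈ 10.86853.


ln(52498) ≈ 10.86853.
eps^2 = 0.32^2 = 0.1024.
C*ln(N)/eps^2 ≈ 6*10.86853/0.1024 ≈ 636.8279.
m = ceil(636.8279) = 637.

637


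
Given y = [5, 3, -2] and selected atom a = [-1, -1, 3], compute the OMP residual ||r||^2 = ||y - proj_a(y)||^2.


a^T a = 11.
a^T y = -14.
coeff = -14/11 = -14/11.
||r||^2 = 222/11.

222/11


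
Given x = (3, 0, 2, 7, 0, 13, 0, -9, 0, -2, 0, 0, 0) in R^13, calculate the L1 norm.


Non-zero entries: [(0, 3), (2, 2), (3, 7), (5, 13), (7, -9), (9, -2)]
Absolute values: [3, 2, 7, 13, 9, 2]
||x||_1 = sum = 36.

36


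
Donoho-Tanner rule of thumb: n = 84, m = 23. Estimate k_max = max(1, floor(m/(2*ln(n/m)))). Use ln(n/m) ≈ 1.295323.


n/m = 84/23.
ln(n/m) ≈ 1.295323.
2*ln(n/m) ≈ 2.590646.
m/(2*ln(n/m)) ≈ 23/2.590646 ≈ 8.8781.
floor = 8.
k_max = max(1, 8) = 8.

8


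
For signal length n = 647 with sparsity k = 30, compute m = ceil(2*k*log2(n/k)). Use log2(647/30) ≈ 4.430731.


log2(n/k) = log2(647/30) ≈ 4.430731.
2*k*log2(n/k) ≈ 2*30*4.430731 = 265.84386.
m = ceil(265.84386) = 266.

266


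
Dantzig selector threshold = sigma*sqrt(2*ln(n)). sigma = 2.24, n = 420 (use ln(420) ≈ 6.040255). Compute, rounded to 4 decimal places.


ln(420) ≈ 6.040255.
2*ln(n) ≈ 12.08051.
sqrt(2*ln(n)) ≈ sqrt(12.08051) ≈ 3.475703.
threshold ≈ 2.24*3.475703 = 7.78557472 ≈ 7.7856.

7.7856


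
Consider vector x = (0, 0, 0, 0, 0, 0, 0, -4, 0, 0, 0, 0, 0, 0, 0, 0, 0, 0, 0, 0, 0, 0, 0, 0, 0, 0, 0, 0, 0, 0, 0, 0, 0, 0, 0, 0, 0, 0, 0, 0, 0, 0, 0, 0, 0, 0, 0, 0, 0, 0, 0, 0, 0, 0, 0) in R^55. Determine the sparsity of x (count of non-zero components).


Non-zero positions: [7].
Sparsity = 1.

1


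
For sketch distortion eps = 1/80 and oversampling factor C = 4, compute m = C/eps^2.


1/eps = 80.
(1/eps)^2 = 6400.
m = 4*6400 = 25600.

25600


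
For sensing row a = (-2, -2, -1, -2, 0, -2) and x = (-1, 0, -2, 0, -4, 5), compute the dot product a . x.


Non-zero terms: ['-2*-1', '-1*-2', '0*-4', '-2*5']
Products: [2, 2, 0, -10]
y = sum = -6.

-6


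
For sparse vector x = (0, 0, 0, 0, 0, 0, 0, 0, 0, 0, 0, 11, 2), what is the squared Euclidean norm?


Non-zero entries: [(11, 11), (12, 2)]
Squares: [121, 4]
||x||_2^2 = sum = 125.

125


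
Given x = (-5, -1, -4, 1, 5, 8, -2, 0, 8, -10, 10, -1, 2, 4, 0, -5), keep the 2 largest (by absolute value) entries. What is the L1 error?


Sorted |x_i| descending: [10, 10, 8, 8, 5, 5, 5, 4, 4, 2, 2, 1, 1, 1, 0, 0]
Keep top 2: [10, 10]
Tail entries: [8, 8, 5, 5, 5, 4, 4, 2, 2, 1, 1, 1, 0, 0]
L1 error = sum of tail = 46.

46


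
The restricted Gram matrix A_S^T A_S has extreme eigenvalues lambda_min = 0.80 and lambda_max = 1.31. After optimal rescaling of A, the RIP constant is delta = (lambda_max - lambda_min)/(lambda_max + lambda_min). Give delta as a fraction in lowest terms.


lambda_max - lambda_min = 1.31 - 0.80 = 0.51.
lambda_max + lambda_min = 1.31 + 0.80 = 2.11.
delta = 0.51/2.11 = 51/211.

51/211


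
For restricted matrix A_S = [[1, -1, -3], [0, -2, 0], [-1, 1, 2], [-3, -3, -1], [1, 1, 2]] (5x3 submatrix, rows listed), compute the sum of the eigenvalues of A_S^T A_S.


Sum of eigenvalues of A_S^T A_S = trace(A_S^T A_S) = sum of squared column norms of A_S.
A_S^T A_S diagonal: [12, 16, 18].
trace = 12 + 16 + 18 = 46.

46


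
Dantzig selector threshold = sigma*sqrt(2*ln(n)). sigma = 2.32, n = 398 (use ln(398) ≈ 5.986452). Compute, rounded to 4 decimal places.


ln(398) ≈ 5.986452.
2*ln(n) ≈ 11.972904.
sqrt(2*ln(n)) ≈ sqrt(11.972904) ≈ 3.460188.
threshold ≈ 2.32*3.460188 = 8.02763616 ≈ 8.0276.

8.0276


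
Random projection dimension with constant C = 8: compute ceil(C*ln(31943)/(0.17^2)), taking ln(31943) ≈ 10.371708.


ln(31943) ≈ 10.371708.
eps^2 = 0.17^2 = 0.0289.
C*ln(N)/eps^2 ≈ 8*10.371708/0.0289 ≈ 2871.061.
m = ceil(2871.061) = 2872.

2872


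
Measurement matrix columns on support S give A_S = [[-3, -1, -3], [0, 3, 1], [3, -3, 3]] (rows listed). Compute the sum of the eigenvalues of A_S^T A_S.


Sum of eigenvalues of A_S^T A_S = trace(A_S^T A_S) = sum of squared column norms of A_S.
A_S^T A_S diagonal: [18, 19, 19].
trace = 18 + 19 + 19 = 56.

56


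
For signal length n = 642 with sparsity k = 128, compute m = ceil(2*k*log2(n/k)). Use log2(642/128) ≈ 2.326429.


log2(n/k) = log2(642/128) ≈ 2.326429.
2*k*log2(n/k) ≈ 2*128*2.326429 = 595.565824.
m = ceil(595.565824) = 596.

596


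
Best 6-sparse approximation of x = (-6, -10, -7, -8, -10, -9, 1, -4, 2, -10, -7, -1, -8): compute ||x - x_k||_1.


Sorted |x_i| descending: [10, 10, 10, 9, 8, 8, 7, 7, 6, 4, 2, 1, 1]
Keep top 6: [10, 10, 10, 9, 8, 8]
Tail entries: [7, 7, 6, 4, 2, 1, 1]
L1 error = sum of tail = 28.

28


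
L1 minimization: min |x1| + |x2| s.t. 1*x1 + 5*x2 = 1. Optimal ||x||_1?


Axis intercepts:
  x1 = 1, x2 = 0: L1 = 1
  x1 = 0, x2 = 1/5: L1 = 1/5
x* = (0, 1/5)
||x*||_1 = 1/5.

1/5
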